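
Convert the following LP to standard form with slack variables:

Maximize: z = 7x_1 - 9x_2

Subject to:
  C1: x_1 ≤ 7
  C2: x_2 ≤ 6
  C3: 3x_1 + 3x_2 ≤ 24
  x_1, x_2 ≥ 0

max z = 7x_1 - 9x_2

s.t.
  x_1 + s1 = 7
  x_2 + s2 = 6
  3x_1 + 3x_2 + s3 = 24
  x_1, x_2, s1, s2, s3 ≥ 0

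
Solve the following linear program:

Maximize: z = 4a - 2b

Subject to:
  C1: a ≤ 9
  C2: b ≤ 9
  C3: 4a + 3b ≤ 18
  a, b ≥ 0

Evaluate the objective at each vertex of the feasible region:
  z(0, 0) = 0
  z(4.5, 0) = 18  ←
  z(0, 6) = -12
The maximum is at a = 4.5, b = 0.

a = 4.5, b = 0, z = 18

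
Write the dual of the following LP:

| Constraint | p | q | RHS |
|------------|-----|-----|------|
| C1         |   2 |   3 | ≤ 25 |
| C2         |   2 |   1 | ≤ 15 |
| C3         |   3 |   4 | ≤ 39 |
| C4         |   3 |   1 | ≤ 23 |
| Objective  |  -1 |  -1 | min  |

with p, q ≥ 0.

Primal min cᵀx s.t. Ax ≤ b, x ≥ 0  →  Dual max −bᵀy s.t. Aᵀy ≥ −c, y ≥ 0.

Maximize: z = -25y1 - 15y2 - 39y3 - 23y4

Subject to:
  2y1 + 2y2 + 3y3 + 3y4 ≥ 1
  3y1 + y2 + 4y3 + y4 ≥ 1
  y1, y2, y3, y4 ≥ 0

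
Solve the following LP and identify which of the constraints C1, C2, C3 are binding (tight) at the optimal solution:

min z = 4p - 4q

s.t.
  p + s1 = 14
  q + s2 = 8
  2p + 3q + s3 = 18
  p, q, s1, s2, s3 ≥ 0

At p = 0, q = 6, compute slack b - a·x for each constraint:
  C1: 14 − 0 = 14  (slack)
  C2: 8 − 6 = 2  (slack)
  C3: 18 − 18 = 0  (binding)

Optimal: p = 0, q = 6
Binding: C3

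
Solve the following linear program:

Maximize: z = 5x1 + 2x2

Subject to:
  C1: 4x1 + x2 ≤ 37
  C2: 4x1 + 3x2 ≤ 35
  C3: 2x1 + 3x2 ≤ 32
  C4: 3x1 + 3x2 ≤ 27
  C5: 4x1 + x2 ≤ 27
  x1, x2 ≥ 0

Evaluate the objective at each vertex of the feasible region:
  z(0, 0) = 0
  z(6.75, 0) = 33.75
  z(6, 3) = 36  ←
  z(0, 9) = 18
The maximum is at x1 = 6, x2 = 3.

x1 = 6, x2 = 3, z = 36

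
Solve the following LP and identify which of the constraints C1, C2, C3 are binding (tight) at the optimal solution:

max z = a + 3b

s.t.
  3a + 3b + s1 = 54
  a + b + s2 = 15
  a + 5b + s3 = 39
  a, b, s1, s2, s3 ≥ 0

At a = 9, b = 6, compute slack b - a·x for each constraint:
  C1: 54 − 45 = 9  (slack)
  C2: 15 − 15 = 0  (binding)
  C3: 39 − 39 = 0  (binding)

Optimal: a = 9, b = 6
Binding: C2, C3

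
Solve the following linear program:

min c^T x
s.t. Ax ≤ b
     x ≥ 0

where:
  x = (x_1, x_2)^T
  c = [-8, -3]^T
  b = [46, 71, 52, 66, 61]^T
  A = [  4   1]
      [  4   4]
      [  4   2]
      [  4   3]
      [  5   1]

Evaluate the objective at each vertex of the feasible region:
  z(0, 0) = 0
  z(11.5, 0) = -92
  z(10, 6) = -98  ←
  z(8.25, 9.5) = -94.5
  z(0, 17.75) = -53.25
The minimum is at x_1 = 10, x_2 = 6.

x_1 = 10, x_2 = 6, z = -98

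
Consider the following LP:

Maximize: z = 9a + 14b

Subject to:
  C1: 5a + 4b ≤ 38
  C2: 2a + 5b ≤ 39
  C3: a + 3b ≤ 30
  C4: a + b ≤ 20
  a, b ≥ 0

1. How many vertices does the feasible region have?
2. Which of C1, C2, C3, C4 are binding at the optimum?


1. 4
2. C1, C2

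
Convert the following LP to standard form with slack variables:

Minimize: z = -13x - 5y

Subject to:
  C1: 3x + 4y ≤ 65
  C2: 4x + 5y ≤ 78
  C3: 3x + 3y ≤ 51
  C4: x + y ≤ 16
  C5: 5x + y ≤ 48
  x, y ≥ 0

min z = -13x - 5y

s.t.
  3x + 4y + s1 = 65
  4x + 5y + s2 = 78
  3x + 3y + s3 = 51
  x + y + s4 = 16
  5x + y + s5 = 48
  x, y, s1, s2, s3, s4, s5 ≥ 0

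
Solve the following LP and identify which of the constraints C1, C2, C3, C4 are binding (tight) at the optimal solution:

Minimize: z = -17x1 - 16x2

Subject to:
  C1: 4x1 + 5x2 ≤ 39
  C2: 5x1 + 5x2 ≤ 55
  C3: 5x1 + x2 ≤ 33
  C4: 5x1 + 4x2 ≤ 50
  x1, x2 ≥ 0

At x1 = 6, x2 = 3, compute slack b - a·x for each constraint:
  C1: 39 − 39 = 0  (binding)
  C2: 55 − 45 = 10  (slack)
  C3: 33 − 33 = 0  (binding)
  C4: 50 − 42 = 8  (slack)

Optimal: x1 = 6, x2 = 3
Binding: C1, C3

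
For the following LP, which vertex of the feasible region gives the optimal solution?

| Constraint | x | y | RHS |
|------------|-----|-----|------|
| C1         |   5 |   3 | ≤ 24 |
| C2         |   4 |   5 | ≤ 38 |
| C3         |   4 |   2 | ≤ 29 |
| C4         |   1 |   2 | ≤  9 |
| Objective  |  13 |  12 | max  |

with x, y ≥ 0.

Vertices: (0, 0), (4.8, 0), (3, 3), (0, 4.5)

Evaluate the objective at each vertex of the feasible region:
  z(0, 0) = 0
  z(4.8, 0) = 62.4
  z(3, 3) = 75  ←
  z(0, 4.5) = 54
The maximum is at x = 3, y = 3.

(3, 3)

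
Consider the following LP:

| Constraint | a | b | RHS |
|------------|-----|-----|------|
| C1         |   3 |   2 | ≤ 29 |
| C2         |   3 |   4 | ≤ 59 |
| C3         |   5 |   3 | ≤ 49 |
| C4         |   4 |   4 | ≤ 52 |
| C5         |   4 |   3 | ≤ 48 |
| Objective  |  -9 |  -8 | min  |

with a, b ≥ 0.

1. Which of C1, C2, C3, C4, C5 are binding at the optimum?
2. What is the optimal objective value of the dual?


1. C1, C4
2. -107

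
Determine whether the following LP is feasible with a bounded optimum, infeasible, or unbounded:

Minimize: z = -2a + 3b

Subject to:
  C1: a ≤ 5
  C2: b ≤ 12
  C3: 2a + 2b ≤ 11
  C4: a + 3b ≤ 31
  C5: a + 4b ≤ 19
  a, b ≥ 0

Feasible with a bounded optimal solution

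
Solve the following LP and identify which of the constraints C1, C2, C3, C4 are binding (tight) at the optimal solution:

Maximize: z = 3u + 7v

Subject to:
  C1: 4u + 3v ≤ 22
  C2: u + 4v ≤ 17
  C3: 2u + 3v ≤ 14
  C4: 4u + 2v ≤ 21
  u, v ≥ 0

At u = 1, v = 4, compute slack b - a·x for each constraint:
  C1: 22 − 16 = 6  (slack)
  C2: 17 − 17 = 0  (binding)
  C3: 14 − 14 = 0  (binding)
  C4: 21 − 12 = 9  (slack)

Optimal: u = 1, v = 4
Binding: C2, C3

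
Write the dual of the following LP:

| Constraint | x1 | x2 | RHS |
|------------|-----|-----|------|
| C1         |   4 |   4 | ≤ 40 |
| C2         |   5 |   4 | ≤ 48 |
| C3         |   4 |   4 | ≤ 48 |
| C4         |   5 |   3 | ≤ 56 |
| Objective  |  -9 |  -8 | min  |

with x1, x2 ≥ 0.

Primal min cᵀx s.t. Ax ≤ b, x ≥ 0  →  Dual max −bᵀy s.t. Aᵀy ≥ −c, y ≥ 0.

Maximize: z = -40y1 - 48y2 - 48y3 - 56y4

Subject to:
  4y1 + 5y2 + 4y3 + 5y4 ≥ 9
  4y1 + 4y2 + 4y3 + 3y4 ≥ 8
  y1, y2, y3, y4 ≥ 0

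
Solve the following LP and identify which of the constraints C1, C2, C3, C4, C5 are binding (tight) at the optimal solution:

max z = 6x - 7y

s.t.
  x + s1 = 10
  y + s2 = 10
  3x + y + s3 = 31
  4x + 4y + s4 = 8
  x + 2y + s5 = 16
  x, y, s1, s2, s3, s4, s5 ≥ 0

At x = 2, y = 0, compute slack b - a·x for each constraint:
  C1: 10 − 2 = 8  (slack)
  C2: 10 − 0 = 10  (slack)
  C3: 31 − 6 = 25  (slack)
  C4: 8 − 8 = 0  (binding)
  C5: 16 − 2 = 14  (slack)

Optimal: x = 2, y = 0
Binding: C4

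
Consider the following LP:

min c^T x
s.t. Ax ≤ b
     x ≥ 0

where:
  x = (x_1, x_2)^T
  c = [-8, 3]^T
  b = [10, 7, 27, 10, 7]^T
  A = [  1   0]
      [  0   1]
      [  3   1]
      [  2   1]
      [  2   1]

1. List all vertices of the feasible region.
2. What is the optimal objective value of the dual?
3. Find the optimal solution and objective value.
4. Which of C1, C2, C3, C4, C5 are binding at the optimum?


1. (0, 0), (3.5, 0), (0, 7)
2. -28
3. x_1 = 3.5, x_2 = 0, z = -28
4. C5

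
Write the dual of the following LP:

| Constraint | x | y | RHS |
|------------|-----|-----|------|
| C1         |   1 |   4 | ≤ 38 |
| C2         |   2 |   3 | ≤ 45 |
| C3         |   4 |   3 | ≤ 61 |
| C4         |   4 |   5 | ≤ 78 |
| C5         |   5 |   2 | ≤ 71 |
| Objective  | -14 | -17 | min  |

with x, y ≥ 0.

Primal min cᵀx s.t. Ax ≤ b, x ≥ 0  →  Dual max −bᵀy s.t. Aᵀy ≥ −c, y ≥ 0.

Maximize: z = -38y1 - 45y2 - 61y3 - 78y4 - 71y5

Subject to:
  y1 + 2y2 + 4y3 + 4y4 + 5y5 ≥ 14
  4y1 + 3y2 + 3y3 + 5y4 + 2y5 ≥ 17
  y1, y2, y3, y4, y5 ≥ 0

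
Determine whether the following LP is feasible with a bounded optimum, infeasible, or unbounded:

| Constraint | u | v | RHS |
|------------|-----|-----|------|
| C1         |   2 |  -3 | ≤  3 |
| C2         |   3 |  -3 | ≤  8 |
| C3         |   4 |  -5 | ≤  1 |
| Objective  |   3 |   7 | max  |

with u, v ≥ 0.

Unbounded (objective can increase without bound)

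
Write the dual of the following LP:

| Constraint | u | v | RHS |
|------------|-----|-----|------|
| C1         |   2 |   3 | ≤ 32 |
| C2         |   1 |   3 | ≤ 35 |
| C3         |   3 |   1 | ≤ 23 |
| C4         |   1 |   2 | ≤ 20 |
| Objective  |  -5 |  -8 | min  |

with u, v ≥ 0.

Primal min cᵀx s.t. Ax ≤ b, x ≥ 0  →  Dual max −bᵀy s.t. Aᵀy ≥ −c, y ≥ 0.

Maximize: z = -32y1 - 35y2 - 23y3 - 20y4

Subject to:
  2y1 + y2 + 3y3 + y4 ≥ 5
  3y1 + 3y2 + y3 + 2y4 ≥ 8
  y1, y2, y3, y4 ≥ 0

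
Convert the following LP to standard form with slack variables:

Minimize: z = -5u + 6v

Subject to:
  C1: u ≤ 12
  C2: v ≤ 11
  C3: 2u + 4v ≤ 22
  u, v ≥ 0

min z = -5u + 6v

s.t.
  u + s1 = 12
  v + s2 = 11
  2u + 4v + s3 = 22
  u, v, s1, s2, s3 ≥ 0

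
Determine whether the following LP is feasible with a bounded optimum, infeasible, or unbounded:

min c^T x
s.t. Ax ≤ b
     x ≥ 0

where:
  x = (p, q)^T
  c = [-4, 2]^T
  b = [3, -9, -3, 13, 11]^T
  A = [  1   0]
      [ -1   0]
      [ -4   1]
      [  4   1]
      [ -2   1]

Infeasible (no feasible solution exists)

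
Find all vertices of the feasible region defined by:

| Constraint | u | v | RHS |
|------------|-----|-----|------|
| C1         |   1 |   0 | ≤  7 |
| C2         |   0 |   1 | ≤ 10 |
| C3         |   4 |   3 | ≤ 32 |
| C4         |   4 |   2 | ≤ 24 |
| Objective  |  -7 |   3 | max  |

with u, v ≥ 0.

(0, 0), (6, 0), (2, 8), (0.5, 10), (0, 10)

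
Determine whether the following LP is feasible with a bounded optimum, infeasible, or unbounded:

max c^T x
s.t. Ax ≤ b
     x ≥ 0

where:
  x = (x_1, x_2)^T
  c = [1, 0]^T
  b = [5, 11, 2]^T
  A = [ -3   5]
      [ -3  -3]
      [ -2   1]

Unbounded (objective can increase without bound)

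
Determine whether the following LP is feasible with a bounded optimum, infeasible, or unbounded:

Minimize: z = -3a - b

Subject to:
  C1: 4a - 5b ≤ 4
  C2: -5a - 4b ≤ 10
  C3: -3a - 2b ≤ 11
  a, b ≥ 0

Unbounded (objective can decrease without bound)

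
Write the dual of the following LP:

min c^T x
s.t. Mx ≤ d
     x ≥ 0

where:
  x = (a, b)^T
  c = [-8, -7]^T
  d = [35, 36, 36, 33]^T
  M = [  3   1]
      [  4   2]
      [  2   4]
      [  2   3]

Primal min cᵀx s.t. Ax ≤ b, x ≥ 0  →  Dual max −bᵀy s.t. Aᵀy ≥ −c, y ≥ 0.

Maximize: z = -35y1 - 36y2 - 36y3 - 33y4

Subject to:
  3y1 + 4y2 + 2y3 + 2y4 ≥ 8
  y1 + 2y2 + 4y3 + 3y4 ≥ 7
  y1, y2, y3, y4 ≥ 0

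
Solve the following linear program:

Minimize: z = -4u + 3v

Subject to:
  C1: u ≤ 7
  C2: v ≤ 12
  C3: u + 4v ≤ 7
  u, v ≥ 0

Evaluate the objective at each vertex of the feasible region:
  z(0, 0) = 0
  z(7, 0) = -28  ←
  z(0, 1.75) = 5.25
The minimum is at u = 7, v = 0.

u = 7, v = 0, z = -28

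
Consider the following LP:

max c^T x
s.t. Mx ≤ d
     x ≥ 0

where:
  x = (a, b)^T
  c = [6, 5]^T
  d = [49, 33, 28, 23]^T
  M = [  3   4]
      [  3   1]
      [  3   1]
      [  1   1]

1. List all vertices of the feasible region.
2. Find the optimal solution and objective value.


1. (0, 0), (9.333, 0), (7, 7), (0, 12.25)
2. a = 7, b = 7, z = 77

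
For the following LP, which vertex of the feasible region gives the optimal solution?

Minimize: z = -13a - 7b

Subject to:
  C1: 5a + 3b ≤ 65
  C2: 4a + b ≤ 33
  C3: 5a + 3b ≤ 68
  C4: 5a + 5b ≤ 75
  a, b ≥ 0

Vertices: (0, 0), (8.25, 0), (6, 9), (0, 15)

Evaluate the objective at each vertex of the feasible region:
  z(0, 0) = 0
  z(8.25, 0) = -107.2
  z(6, 9) = -141  ←
  z(0, 15) = -105
The minimum is at a = 6, b = 9.

(6, 9)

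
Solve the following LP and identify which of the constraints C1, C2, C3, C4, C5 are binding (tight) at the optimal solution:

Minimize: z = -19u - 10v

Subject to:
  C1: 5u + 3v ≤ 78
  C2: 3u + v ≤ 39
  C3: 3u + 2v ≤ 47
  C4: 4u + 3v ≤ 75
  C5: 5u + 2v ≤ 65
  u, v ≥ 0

At u = 9, v = 10, compute slack b - a·x for each constraint:
  C1: 78 − 75 = 3  (slack)
  C2: 39 − 37 = 2  (slack)
  C3: 47 − 47 = 0  (binding)
  C4: 75 − 66 = 9  (slack)
  C5: 65 − 65 = 0  (binding)

Optimal: u = 9, v = 10
Binding: C3, C5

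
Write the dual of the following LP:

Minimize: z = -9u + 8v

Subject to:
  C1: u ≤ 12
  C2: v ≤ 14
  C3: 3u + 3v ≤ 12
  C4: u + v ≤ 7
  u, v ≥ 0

Primal min cᵀx s.t. Ax ≤ b, x ≥ 0  →  Dual max −bᵀy s.t. Aᵀy ≥ −c, y ≥ 0.

Maximize: z = -12y1 - 14y2 - 12y3 - 7y4

Subject to:
  y1 + 3y3 + y4 ≥ 9
  y2 + 3y3 + y4 ≥ -8
  y1, y2, y3, y4 ≥ 0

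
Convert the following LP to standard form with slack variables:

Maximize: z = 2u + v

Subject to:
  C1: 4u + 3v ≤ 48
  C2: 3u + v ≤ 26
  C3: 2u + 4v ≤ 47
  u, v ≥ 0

max z = 2u + v

s.t.
  4u + 3v + s1 = 48
  3u + v + s2 = 26
  2u + 4v + s3 = 47
  u, v, s1, s2, s3 ≥ 0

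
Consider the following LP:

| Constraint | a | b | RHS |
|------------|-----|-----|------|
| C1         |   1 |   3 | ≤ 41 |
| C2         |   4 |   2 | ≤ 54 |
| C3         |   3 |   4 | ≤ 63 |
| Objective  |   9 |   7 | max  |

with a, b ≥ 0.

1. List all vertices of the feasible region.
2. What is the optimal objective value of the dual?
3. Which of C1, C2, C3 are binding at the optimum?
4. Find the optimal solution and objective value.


1. (0, 0), (13.5, 0), (9, 9), (5, 12), (0, 13.67)
2. 144
3. C2, C3
4. a = 9, b = 9, z = 144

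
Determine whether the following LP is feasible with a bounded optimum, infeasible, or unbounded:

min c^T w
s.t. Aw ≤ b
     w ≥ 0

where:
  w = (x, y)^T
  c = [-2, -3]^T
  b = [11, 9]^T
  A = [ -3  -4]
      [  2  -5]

Unbounded (objective can decrease without bound)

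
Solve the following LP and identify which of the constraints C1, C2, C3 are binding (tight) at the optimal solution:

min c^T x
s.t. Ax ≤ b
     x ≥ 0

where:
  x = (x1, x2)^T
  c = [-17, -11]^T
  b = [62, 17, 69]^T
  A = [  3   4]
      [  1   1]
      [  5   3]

At x1 = 9, x2 = 8, compute slack b - a·x for each constraint:
  C1: 62 − 59 = 3  (slack)
  C2: 17 − 17 = 0  (binding)
  C3: 69 − 69 = 0  (binding)

Optimal: x1 = 9, x2 = 8
Binding: C2, C3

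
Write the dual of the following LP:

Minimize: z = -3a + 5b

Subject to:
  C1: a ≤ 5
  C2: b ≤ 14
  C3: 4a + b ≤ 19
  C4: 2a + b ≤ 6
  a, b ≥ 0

Primal min cᵀx s.t. Ax ≤ b, x ≥ 0  →  Dual max −bᵀy s.t. Aᵀy ≥ −c, y ≥ 0.

Maximize: z = -5y1 - 14y2 - 19y3 - 6y4

Subject to:
  y1 + 4y3 + 2y4 ≥ 3
  y2 + y3 + y4 ≥ -5
  y1, y2, y3, y4 ≥ 0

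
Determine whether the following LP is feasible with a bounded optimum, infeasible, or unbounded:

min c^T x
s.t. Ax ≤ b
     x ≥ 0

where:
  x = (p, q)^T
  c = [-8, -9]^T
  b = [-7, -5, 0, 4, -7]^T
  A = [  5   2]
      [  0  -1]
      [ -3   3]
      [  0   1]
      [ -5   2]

Infeasible (no feasible solution exists)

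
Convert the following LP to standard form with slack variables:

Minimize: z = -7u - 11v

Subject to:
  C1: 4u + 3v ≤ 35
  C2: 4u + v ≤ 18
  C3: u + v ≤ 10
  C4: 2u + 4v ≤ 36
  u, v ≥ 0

min z = -7u - 11v

s.t.
  4u + 3v + s1 = 35
  4u + v + s2 = 18
  u + v + s3 = 10
  2u + 4v + s4 = 36
  u, v, s1, s2, s3, s4 ≥ 0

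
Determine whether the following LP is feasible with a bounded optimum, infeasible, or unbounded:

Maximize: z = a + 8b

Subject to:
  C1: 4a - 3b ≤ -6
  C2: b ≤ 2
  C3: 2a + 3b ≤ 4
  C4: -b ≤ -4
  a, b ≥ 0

Infeasible (no feasible solution exists)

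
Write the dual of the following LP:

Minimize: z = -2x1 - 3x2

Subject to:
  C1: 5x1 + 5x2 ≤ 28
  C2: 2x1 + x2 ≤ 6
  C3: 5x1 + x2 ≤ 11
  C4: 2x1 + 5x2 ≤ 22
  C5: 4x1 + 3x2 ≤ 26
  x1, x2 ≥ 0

Primal min cᵀx s.t. Ax ≤ b, x ≥ 0  →  Dual max −bᵀy s.t. Aᵀy ≥ −c, y ≥ 0.

Maximize: z = -28y1 - 6y2 - 11y3 - 22y4 - 26y5

Subject to:
  5y1 + 2y2 + 5y3 + 2y4 + 4y5 ≥ 2
  5y1 + y2 + y3 + 5y4 + 3y5 ≥ 3
  y1, y2, y3, y4, y5 ≥ 0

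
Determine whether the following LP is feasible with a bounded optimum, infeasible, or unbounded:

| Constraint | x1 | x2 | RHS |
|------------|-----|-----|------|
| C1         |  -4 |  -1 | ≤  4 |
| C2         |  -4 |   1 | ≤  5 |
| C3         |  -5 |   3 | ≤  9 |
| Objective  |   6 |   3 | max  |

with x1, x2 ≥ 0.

Unbounded (objective can increase without bound)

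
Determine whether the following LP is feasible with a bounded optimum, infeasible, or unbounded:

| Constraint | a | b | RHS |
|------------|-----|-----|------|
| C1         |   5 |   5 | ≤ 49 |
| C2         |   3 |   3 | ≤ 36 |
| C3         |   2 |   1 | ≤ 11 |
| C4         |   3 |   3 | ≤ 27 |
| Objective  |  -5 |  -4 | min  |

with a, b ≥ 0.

Feasible with a bounded optimal solution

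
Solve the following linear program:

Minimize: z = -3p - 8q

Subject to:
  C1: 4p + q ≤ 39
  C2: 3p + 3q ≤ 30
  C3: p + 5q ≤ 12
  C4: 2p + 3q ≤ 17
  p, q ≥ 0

Evaluate the objective at each vertex of the feasible region:
  z(0, 0) = 0
  z(8.5, 0) = -25.5
  z(7, 1) = -29  ←
  z(0, 2.4) = -19.2
The minimum is at p = 7, q = 1.

p = 7, q = 1, z = -29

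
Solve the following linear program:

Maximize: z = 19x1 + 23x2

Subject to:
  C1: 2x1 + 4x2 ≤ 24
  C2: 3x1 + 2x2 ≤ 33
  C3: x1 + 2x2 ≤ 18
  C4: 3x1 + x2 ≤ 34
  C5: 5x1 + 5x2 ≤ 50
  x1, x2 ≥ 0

Evaluate the objective at each vertex of the feasible region:
  z(0, 0) = 0
  z(10, 0) = 190
  z(8, 2) = 198  ←
  z(0, 6) = 138
The maximum is at x1 = 8, x2 = 2.

x1 = 8, x2 = 2, z = 198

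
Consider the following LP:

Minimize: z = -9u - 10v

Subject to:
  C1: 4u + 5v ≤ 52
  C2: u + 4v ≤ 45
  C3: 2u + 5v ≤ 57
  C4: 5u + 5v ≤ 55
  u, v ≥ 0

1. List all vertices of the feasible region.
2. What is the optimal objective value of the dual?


1. (0, 0), (11, 0), (3, 8), (0, 10.4)
2. -107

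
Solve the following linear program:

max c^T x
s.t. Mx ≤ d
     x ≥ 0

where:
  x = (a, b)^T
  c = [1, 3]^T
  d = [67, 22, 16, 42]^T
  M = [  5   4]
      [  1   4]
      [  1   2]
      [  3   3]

Evaluate the objective at each vertex of the feasible region:
  z(0, 0) = 0
  z(13.4, 0) = 13.4
  z(11.67, 2.167) = 18.17
  z(10, 3) = 19  ←
  z(0, 5.5) = 16.5
The maximum is at a = 10, b = 3.

a = 10, b = 3, z = 19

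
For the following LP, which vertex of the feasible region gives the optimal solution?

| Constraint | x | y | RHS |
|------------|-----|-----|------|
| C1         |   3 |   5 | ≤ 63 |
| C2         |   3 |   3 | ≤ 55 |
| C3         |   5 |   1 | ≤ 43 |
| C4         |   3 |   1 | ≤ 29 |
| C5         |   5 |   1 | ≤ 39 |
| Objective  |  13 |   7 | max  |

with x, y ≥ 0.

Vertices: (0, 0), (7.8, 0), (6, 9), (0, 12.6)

Evaluate the objective at each vertex of the feasible region:
  z(0, 0) = 0
  z(7.8, 0) = 101.4
  z(6, 9) = 141  ←
  z(0, 12.6) = 88.2
The maximum is at x = 6, y = 9.

(6, 9)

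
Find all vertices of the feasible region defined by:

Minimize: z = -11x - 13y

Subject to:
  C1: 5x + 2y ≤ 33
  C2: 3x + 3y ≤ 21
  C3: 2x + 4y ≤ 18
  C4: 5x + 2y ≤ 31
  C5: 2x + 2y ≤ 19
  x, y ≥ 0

(0, 0), (6.2, 0), (5.667, 1.333), (5, 2), (0, 4.5)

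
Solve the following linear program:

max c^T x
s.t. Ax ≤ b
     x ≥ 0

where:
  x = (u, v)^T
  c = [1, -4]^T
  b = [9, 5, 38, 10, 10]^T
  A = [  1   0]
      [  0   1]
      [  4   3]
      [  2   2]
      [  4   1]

Evaluate the objective at each vertex of the feasible region:
  z(0, 0) = 0
  z(2.5, 0) = 2.5  ←
  z(1.667, 3.333) = -11.67
  z(0, 5) = -20
The maximum is at u = 2.5, v = 0.

u = 2.5, v = 0, z = 2.5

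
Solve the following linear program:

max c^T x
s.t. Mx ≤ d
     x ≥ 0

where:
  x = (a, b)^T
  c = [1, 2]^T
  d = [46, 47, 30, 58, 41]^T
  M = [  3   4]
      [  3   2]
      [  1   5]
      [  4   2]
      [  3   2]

Evaluate the objective at each vertex of the feasible region:
  z(0, 0) = 0
  z(13.67, 0) = 13.67
  z(12, 2.5) = 17
  z(10, 4) = 18  ←
  z(0, 6) = 12
The maximum is at a = 10, b = 4.

a = 10, b = 4, z = 18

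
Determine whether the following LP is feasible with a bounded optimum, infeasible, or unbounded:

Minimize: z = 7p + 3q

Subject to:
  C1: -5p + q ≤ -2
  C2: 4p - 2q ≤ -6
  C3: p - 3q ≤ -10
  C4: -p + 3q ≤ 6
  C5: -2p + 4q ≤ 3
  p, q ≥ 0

Infeasible (no feasible solution exists)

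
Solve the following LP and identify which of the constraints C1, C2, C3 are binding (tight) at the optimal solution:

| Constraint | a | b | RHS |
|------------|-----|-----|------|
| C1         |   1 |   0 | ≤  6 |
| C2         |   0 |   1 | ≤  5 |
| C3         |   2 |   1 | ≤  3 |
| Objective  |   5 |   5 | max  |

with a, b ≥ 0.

At a = 0, b = 3, compute slack b - a·x for each constraint:
  C1: 6 − 0 = 6  (slack)
  C2: 5 − 3 = 2  (slack)
  C3: 3 − 3 = 0  (binding)

Optimal: a = 0, b = 3
Binding: C3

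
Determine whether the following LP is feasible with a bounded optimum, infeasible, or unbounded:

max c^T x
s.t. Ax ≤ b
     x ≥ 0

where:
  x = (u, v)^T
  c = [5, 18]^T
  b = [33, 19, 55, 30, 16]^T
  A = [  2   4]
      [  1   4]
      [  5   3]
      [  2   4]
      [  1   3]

Feasible with a bounded optimal solution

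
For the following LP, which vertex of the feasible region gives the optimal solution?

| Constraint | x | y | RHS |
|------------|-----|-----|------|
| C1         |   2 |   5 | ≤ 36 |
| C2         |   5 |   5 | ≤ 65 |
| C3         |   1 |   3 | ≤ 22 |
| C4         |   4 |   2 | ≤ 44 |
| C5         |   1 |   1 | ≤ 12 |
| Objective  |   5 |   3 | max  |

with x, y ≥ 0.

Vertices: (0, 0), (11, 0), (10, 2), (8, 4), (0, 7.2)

Evaluate the objective at each vertex of the feasible region:
  z(0, 0) = 0
  z(11, 0) = 55
  z(10, 2) = 56  ←
  z(8, 4) = 52
  z(0, 7.2) = 21.6
The maximum is at x = 10, y = 2.

(10, 2)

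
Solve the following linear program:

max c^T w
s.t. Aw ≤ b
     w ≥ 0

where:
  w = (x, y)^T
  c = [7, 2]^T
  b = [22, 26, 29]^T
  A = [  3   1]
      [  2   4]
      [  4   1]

Evaluate the objective at each vertex of the feasible region:
  z(0, 0) = 0
  z(7.25, 0) = 50.75
  z(7, 1) = 51  ←
  z(6.2, 3.4) = 50.2
  z(0, 6.5) = 13
The maximum is at x = 7, y = 1.

x = 7, y = 1, z = 51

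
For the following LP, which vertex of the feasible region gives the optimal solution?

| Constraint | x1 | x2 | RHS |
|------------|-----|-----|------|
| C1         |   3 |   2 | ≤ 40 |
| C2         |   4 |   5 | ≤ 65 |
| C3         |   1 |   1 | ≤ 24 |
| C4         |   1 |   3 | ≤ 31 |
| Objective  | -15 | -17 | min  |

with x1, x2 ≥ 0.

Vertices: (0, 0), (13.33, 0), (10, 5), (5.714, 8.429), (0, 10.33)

Evaluate the objective at each vertex of the feasible region:
  z(0, 0) = 0
  z(13.33, 0) = -200
  z(10, 5) = -235  ←
  z(5.714, 8.429) = -229
  z(0, 10.33) = -175.7
The minimum is at x1 = 10, x2 = 5.

(10, 5)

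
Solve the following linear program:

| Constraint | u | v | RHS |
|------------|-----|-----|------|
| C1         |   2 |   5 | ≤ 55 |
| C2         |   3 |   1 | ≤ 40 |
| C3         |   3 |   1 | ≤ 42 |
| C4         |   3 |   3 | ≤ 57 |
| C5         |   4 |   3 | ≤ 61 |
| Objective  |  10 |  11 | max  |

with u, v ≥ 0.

Evaluate the objective at each vertex of the feasible region:
  z(0, 0) = 0
  z(13.33, 0) = 133.3
  z(11.8, 4.6) = 168.6
  z(10, 7) = 177  ←
  z(0, 11) = 121
The maximum is at u = 10, v = 7.

u = 10, v = 7, z = 177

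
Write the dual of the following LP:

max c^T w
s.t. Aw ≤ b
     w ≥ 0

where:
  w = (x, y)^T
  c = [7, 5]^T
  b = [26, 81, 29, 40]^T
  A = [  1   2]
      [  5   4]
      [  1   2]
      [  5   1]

Primal max cᵀx s.t. Ax ≤ b, x ≥ 0  →  Dual min bᵀy s.t. Aᵀy ≥ c, y ≥ 0.

Minimize: z = 26y1 + 81y2 + 29y3 + 40y4

Subject to:
  y1 + 5y2 + y3 + 5y4 ≥ 7
  2y1 + 4y2 + 2y3 + y4 ≥ 5
  y1, y2, y3, y4 ≥ 0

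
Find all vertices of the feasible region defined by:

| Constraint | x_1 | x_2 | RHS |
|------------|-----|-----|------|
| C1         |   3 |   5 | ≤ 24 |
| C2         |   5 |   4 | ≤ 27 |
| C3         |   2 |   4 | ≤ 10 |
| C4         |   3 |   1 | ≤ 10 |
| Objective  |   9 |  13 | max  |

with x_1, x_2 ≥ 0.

(0, 0), (3.333, 0), (3, 1), (0, 2.5)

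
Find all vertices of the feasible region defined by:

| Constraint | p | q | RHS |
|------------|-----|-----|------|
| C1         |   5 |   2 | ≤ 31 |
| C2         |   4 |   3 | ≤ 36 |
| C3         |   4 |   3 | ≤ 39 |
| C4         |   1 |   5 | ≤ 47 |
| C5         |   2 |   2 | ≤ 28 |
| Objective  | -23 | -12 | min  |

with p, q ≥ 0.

(0, 0), (6.2, 0), (3, 8), (2.294, 8.941), (0, 9.4)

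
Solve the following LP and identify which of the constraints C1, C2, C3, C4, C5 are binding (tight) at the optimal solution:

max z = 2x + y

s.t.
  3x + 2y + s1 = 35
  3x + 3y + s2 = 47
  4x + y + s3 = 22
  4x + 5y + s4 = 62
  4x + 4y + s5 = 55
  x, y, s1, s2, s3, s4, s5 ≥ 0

At x = 3, y = 10, compute slack b - a·x for each constraint:
  C1: 35 − 29 = 6  (slack)
  C2: 47 − 39 = 8  (slack)
  C3: 22 − 22 = 0  (binding)
  C4: 62 − 62 = 0  (binding)
  C5: 55 − 52 = 3  (slack)

Optimal: x = 3, y = 10
Binding: C3, C4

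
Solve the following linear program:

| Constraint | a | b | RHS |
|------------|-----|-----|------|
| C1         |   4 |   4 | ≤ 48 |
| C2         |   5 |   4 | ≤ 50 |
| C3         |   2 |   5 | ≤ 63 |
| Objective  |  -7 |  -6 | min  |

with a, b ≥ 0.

Evaluate the objective at each vertex of the feasible region:
  z(0, 0) = 0
  z(10, 0) = -70
  z(2, 10) = -74  ←
  z(0, 12) = -72
The minimum is at a = 2, b = 10.

a = 2, b = 10, z = -74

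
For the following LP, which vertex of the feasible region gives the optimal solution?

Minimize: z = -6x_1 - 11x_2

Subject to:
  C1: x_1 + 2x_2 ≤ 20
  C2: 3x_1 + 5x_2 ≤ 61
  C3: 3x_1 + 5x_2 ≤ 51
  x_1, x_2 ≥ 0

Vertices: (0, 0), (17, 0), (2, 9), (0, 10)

Evaluate the objective at each vertex of the feasible region:
  z(0, 0) = 0
  z(17, 0) = -102
  z(2, 9) = -111  ←
  z(0, 10) = -110
The minimum is at x_1 = 2, x_2 = 9.

(2, 9)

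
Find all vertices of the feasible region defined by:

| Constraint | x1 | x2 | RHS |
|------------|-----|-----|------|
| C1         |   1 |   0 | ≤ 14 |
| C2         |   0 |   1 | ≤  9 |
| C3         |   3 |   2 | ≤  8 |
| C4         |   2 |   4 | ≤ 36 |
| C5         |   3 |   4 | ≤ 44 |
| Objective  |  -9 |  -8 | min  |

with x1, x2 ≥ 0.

(0, 0), (2.667, 0), (0, 4)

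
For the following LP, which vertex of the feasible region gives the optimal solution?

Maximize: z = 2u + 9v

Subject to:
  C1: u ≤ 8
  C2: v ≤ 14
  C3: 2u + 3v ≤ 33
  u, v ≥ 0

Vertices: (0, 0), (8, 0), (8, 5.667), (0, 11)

Evaluate the objective at each vertex of the feasible region:
  z(0, 0) = 0
  z(8, 0) = 16
  z(8, 5.667) = 67
  z(0, 11) = 99  ←
The maximum is at u = 0, v = 11.

(0, 11)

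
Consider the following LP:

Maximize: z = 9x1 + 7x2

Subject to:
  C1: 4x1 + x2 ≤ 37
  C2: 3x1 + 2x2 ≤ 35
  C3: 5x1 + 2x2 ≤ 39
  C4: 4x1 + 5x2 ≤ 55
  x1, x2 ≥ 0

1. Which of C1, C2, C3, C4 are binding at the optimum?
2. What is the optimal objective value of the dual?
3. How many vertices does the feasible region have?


1. C3, C4
2. 94
3. 4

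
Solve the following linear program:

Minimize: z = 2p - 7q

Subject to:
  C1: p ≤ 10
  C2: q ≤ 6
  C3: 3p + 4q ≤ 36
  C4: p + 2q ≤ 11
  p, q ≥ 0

Evaluate the objective at each vertex of the feasible region:
  z(0, 0) = 0
  z(10, 0) = 20
  z(10, 0.5) = 16.5
  z(0, 5.5) = -38.5  ←
The minimum is at p = 0, q = 5.5.

p = 0, q = 5.5, z = -38.5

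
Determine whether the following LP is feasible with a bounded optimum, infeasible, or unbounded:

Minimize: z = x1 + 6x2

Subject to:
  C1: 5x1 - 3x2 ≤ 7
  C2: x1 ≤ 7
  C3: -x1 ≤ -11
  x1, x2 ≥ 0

Infeasible (no feasible solution exists)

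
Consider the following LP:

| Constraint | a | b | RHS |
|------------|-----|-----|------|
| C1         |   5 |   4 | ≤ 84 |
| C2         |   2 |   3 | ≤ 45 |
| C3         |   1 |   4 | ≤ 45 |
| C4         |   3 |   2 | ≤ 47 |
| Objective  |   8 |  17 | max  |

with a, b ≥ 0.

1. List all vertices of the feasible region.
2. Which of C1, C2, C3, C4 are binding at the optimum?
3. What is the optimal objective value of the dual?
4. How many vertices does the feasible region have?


1. (0, 0), (15.67, 0), (10.2, 8.2), (9, 9), (0, 11.25)
2. C2, C3
3. 225
4. 5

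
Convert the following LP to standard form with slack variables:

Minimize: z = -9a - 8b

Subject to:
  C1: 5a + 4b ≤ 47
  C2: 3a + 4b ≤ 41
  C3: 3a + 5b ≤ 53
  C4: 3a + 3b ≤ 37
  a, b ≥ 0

min z = -9a - 8b

s.t.
  5a + 4b + s1 = 47
  3a + 4b + s2 = 41
  3a + 5b + s3 = 53
  3a + 3b + s4 = 37
  a, b, s1, s2, s3, s4 ≥ 0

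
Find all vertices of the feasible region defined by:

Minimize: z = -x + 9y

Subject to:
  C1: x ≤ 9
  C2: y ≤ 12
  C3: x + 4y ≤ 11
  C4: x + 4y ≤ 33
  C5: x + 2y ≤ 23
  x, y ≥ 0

(0, 0), (9, 0), (9, 0.5), (0, 2.75)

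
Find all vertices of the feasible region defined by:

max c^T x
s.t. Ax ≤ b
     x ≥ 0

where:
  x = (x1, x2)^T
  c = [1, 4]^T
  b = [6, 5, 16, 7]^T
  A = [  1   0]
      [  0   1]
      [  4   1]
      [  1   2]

(0, 0), (4, 0), (3.571, 1.714), (0, 3.5)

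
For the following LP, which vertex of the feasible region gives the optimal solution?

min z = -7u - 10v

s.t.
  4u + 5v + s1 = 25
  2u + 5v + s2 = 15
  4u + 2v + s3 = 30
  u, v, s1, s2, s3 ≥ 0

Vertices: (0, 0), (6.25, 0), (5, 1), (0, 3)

Evaluate the objective at each vertex of the feasible region:
  z(0, 0) = 0
  z(6.25, 0) = -43.75
  z(5, 1) = -45  ←
  z(0, 3) = -30
The minimum is at u = 5, v = 1.

(5, 1)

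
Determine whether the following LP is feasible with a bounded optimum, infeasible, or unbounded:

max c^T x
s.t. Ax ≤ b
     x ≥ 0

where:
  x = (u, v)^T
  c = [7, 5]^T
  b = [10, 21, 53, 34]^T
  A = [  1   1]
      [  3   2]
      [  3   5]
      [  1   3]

Feasible with a bounded optimal solution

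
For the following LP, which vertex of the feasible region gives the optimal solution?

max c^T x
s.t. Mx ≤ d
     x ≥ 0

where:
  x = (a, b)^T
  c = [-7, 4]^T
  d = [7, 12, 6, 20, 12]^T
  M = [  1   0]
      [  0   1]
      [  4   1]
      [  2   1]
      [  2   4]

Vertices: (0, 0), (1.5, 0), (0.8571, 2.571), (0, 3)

Evaluate the objective at each vertex of the feasible region:
  z(0, 0) = 0
  z(1.5, 0) = -10.5
  z(0.8571, 2.571) = 4.286
  z(0, 3) = 12  ←
The maximum is at a = 0, b = 3.

(0, 3)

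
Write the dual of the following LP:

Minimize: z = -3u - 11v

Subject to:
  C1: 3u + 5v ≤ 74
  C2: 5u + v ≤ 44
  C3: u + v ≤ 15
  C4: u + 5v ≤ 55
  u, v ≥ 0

Primal min cᵀx s.t. Ax ≤ b, x ≥ 0  →  Dual max −bᵀy s.t. Aᵀy ≥ −c, y ≥ 0.

Maximize: z = -74y1 - 44y2 - 15y3 - 55y4

Subject to:
  3y1 + 5y2 + y3 + y4 ≥ 3
  5y1 + y2 + y3 + 5y4 ≥ 11
  y1, y2, y3, y4 ≥ 0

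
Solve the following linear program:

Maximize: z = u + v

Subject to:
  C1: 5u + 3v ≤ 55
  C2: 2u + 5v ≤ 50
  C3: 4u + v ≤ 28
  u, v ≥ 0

Evaluate the objective at each vertex of the feasible region:
  z(0, 0) = 0
  z(7, 0) = 7
  z(5, 8) = 13  ←
  z(0, 10) = 10
The maximum is at u = 5, v = 8.

u = 5, v = 8, z = 13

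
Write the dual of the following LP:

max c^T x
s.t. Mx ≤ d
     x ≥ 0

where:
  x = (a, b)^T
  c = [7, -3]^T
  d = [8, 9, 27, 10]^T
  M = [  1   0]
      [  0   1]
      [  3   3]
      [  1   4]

Primal max cᵀx s.t. Ax ≤ b, x ≥ 0  →  Dual min bᵀy s.t. Aᵀy ≥ c, y ≥ 0.

Minimize: z = 8y1 + 9y2 + 27y3 + 10y4

Subject to:
  y1 + 3y3 + y4 ≥ 7
  y2 + 3y3 + 4y4 ≥ -3
  y1, y2, y3, y4 ≥ 0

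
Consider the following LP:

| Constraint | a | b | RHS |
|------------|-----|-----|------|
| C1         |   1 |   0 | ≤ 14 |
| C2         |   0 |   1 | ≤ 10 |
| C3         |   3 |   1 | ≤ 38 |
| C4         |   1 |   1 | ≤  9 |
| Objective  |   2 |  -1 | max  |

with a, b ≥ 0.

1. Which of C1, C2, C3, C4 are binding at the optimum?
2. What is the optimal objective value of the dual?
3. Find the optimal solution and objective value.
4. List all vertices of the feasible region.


1. C4
2. 18
3. a = 9, b = 0, z = 18
4. (0, 0), (9, 0), (0, 9)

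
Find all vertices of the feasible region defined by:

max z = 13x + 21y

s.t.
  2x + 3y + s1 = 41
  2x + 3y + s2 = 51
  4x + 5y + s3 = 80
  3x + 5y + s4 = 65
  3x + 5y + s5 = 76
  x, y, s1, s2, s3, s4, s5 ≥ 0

(0, 0), (20, 0), (17.5, 2), (10, 7), (0, 13)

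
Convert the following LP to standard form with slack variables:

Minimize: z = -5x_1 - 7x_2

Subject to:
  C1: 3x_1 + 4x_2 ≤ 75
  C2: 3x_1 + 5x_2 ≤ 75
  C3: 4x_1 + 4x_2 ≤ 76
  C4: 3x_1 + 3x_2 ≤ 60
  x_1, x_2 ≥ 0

min z = -5x_1 - 7x_2

s.t.
  3x_1 + 4x_2 + s1 = 75
  3x_1 + 5x_2 + s2 = 75
  4x_1 + 4x_2 + s3 = 76
  3x_1 + 3x_2 + s4 = 60
  x_1, x_2, s1, s2, s3, s4 ≥ 0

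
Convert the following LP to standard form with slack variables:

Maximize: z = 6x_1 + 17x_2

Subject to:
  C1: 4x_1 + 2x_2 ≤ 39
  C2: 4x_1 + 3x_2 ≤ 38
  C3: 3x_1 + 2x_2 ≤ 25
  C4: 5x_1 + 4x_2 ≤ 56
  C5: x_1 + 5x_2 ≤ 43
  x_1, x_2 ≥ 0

max z = 6x_1 + 17x_2

s.t.
  4x_1 + 2x_2 + s1 = 39
  4x_1 + 3x_2 + s2 = 38
  3x_1 + 2x_2 + s3 = 25
  5x_1 + 4x_2 + s4 = 56
  x_1 + 5x_2 + s5 = 43
  x_1, x_2, s1, s2, s3, s4, s5 ≥ 0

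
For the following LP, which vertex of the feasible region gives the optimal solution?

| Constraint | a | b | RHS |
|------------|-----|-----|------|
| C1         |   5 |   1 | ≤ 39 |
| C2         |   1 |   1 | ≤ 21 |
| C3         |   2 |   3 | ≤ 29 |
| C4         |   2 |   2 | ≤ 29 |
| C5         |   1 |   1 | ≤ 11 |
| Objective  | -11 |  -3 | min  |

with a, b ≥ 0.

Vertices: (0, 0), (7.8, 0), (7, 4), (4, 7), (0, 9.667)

Evaluate the objective at each vertex of the feasible region:
  z(0, 0) = 0
  z(7.8, 0) = -85.8
  z(7, 4) = -89  ←
  z(4, 7) = -65
  z(0, 9.667) = -29
The minimum is at a = 7, b = 4.

(7, 4)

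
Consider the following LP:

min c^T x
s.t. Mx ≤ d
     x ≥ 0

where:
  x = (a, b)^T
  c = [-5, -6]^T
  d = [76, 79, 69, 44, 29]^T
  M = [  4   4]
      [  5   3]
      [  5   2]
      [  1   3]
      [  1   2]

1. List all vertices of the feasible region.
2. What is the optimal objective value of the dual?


1. (0, 0), (13.8, 0), (10.33, 8.667), (9, 10), (0, 14.5)
2. -105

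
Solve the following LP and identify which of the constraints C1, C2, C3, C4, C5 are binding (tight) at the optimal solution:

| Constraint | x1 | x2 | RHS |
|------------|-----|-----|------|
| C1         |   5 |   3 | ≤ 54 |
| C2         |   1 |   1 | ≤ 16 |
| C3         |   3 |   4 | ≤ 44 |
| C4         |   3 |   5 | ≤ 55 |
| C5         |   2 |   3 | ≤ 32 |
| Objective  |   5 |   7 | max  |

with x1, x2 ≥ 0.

At x1 = 4, x2 = 8, compute slack b - a·x for each constraint:
  C1: 54 − 44 = 10  (slack)
  C2: 16 − 12 = 4  (slack)
  C3: 44 − 44 = 0  (binding)
  C4: 55 − 52 = 3  (slack)
  C5: 32 − 32 = 0  (binding)

Optimal: x1 = 4, x2 = 8
Binding: C3, C5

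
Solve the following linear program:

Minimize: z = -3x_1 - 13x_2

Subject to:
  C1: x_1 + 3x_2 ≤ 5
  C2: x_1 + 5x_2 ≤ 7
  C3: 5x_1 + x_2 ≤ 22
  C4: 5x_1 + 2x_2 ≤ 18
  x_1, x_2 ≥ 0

Evaluate the objective at each vertex of the feasible region:
  z(0, 0) = 0
  z(3.6, 0) = -10.8
  z(3.385, 0.5385) = -17.15
  z(2, 1) = -19  ←
  z(0, 1.4) = -18.2
The minimum is at x_1 = 2, x_2 = 1.

x_1 = 2, x_2 = 1, z = -19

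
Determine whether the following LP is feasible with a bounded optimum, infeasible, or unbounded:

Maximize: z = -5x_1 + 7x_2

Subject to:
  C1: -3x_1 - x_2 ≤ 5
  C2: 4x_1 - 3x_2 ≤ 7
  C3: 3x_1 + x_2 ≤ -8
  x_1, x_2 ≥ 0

Infeasible (no feasible solution exists)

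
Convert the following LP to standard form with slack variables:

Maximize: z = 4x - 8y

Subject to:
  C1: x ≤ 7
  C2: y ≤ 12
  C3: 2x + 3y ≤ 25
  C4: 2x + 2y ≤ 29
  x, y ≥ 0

max z = 4x - 8y

s.t.
  x + s1 = 7
  y + s2 = 12
  2x + 3y + s3 = 25
  2x + 2y + s4 = 29
  x, y, s1, s2, s3, s4 ≥ 0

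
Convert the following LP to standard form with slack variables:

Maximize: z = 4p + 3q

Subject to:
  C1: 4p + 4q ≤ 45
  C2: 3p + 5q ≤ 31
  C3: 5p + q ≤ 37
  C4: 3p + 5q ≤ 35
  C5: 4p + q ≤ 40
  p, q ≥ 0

max z = 4p + 3q

s.t.
  4p + 4q + s1 = 45
  3p + 5q + s2 = 31
  5p + q + s3 = 37
  3p + 5q + s4 = 35
  4p + q + s5 = 40
  p, q, s1, s2, s3, s4, s5 ≥ 0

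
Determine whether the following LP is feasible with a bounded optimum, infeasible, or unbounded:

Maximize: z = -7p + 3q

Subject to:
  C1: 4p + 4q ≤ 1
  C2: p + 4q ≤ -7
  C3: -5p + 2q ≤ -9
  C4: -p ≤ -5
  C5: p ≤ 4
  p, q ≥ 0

Infeasible (no feasible solution exists)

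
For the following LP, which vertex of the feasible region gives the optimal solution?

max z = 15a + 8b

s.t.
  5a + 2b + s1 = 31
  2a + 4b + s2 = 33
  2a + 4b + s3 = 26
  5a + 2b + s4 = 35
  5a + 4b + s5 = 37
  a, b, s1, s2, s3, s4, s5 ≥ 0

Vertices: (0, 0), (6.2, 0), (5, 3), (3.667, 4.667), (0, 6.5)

Evaluate the objective at each vertex of the feasible region:
  z(0, 0) = 0
  z(6.2, 0) = 93
  z(5, 3) = 99  ←
  z(3.667, 4.667) = 92.33
  z(0, 6.5) = 52
The maximum is at a = 5, b = 3.

(5, 3)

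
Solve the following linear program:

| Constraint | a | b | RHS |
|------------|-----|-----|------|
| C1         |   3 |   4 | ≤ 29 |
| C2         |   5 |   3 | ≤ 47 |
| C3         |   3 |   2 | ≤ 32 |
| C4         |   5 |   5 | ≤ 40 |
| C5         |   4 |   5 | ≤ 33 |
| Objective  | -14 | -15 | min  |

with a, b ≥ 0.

Evaluate the objective at each vertex of the feasible region:
  z(0, 0) = 0
  z(8, 0) = -112
  z(7, 1) = -113  ←
  z(0, 6.6) = -99
The minimum is at a = 7, b = 1.

a = 7, b = 1, z = -113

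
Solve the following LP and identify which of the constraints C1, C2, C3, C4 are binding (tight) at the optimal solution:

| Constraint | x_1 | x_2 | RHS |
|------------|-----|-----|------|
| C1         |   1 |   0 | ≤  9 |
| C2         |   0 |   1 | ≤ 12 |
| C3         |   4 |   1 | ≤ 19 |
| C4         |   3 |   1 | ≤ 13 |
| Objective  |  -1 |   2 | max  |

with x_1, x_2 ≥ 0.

At x_1 = 0, x_2 = 12, compute slack b - a·x for each constraint:
  C1: 9 − 0 = 9  (slack)
  C2: 12 − 12 = 0  (binding)
  C3: 19 − 12 = 7  (slack)
  C4: 13 − 12 = 1  (slack)

Optimal: x_1 = 0, x_2 = 12
Binding: C2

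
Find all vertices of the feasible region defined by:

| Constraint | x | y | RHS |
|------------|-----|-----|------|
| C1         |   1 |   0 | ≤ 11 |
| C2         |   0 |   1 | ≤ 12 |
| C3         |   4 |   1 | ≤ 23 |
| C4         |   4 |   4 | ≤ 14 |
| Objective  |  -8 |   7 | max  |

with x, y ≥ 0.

(0, 0), (3.5, 0), (0, 3.5)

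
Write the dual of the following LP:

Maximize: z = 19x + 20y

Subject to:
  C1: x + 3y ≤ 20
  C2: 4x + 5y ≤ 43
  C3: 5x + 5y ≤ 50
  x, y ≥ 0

Primal max cᵀx s.t. Ax ≤ b, x ≥ 0  →  Dual min bᵀy s.t. Aᵀy ≥ c, y ≥ 0.

Minimize: z = 20y1 + 43y2 + 50y3

Subject to:
  y1 + 4y2 + 5y3 ≥ 19
  3y1 + 5y2 + 5y3 ≥ 20
  y1, y2, y3 ≥ 0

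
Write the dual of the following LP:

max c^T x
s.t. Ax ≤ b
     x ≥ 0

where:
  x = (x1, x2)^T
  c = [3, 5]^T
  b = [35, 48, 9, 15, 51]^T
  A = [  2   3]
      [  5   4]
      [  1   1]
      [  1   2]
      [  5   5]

Primal max cᵀx s.t. Ax ≤ b, x ≥ 0  →  Dual min bᵀy s.t. Aᵀy ≥ c, y ≥ 0.

Minimize: z = 35y1 + 48y2 + 9y3 + 15y4 + 51y5

Subject to:
  2y1 + 5y2 + y3 + y4 + 5y5 ≥ 3
  3y1 + 4y2 + y3 + 2y4 + 5y5 ≥ 5
  y1, y2, y3, y4, y5 ≥ 0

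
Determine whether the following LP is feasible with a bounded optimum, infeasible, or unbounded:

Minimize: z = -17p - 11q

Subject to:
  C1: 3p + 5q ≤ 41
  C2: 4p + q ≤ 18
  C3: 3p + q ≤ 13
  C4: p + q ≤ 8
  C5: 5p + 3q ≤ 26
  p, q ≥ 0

Feasible with a bounded optimal solution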